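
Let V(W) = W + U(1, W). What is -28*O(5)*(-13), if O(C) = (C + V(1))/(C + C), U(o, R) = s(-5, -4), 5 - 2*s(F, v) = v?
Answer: 1911/5 ≈ 382.20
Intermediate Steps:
s(F, v) = 5/2 - v/2
U(o, R) = 9/2 (U(o, R) = 5/2 - ½*(-4) = 5/2 + 2 = 9/2)
V(W) = 9/2 + W (V(W) = W + 9/2 = 9/2 + W)
O(C) = (11/2 + C)/(2*C) (O(C) = (C + (9/2 + 1))/(C + C) = (C + 11/2)/((2*C)) = (11/2 + C)*(1/(2*C)) = (11/2 + C)/(2*C))
-28*O(5)*(-13) = -7*(11 + 2*5)/5*(-13) = -7*(11 + 10)/5*(-13) = -7*21/5*(-13) = -28*21/20*(-13) = -147/5*(-13) = 1911/5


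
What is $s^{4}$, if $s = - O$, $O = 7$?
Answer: $2401$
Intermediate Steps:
$s = -7$ ($s = \left(-1\right) 7 = -7$)
$s^{4} = \left(-7\right)^{4} = 2401$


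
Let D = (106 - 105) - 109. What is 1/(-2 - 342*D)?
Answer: 1/36934 ≈ 2.7075e-5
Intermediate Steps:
D = -108 (D = 1 - 109 = -108)
1/(-2 - 342*D) = 1/(-2 - 342*(-108)) = 1/(-2 + 36936) = 1/36934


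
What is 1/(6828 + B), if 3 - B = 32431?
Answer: -1/25600 ≈ -3.9063e-5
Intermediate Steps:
B = -32428 (B = 3 - 1*32431 = 3 - 32431 = -32428)
1/(6828 + B) = 1/(6828 - 32428) = 1/(-25600) = -1/25600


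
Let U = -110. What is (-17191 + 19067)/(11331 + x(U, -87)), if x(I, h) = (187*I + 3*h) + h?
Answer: -1876/9587 ≈ -0.19568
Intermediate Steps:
x(I, h) = 4*h + 187*I (x(I, h) = (3*h + 187*I) + h = 4*h + 187*I)
(-17191 + 19067)/(11331 + x(U, -87)) = (-17191 + 19067)/(11331 + (4*(-87) + 187*(-110))) = 1876/(11331 + (-348 - 20570)) = 1876/(11331 - 20918) = 1876/(-9587) = 1876*(-1/9587) = -1876/9587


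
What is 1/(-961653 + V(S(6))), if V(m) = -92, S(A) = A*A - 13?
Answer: -1/961745 ≈ -1.0398e-6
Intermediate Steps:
S(A) = -13 + A**2 (S(A) = A**2 - 13 = -13 + A**2)
1/(-961653 + V(S(6))) = 1/(-961653 - 92) = 1/(-961745) = -1/961745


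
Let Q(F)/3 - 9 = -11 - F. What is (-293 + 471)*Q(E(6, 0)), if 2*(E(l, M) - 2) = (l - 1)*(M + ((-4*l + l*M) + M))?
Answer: 29904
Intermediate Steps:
E(l, M) = 2 + (-1 + l)*(-4*l + 2*M + M*l)/2 (E(l, M) = 2 + ((l - 1)*(M + ((-4*l + l*M) + M)))/2 = 2 + ((-1 + l)*(M + ((-4*l + M*l) + M)))/2 = 2 + ((-1 + l)*(M + (M - 4*l + M*l)))/2 = 2 + ((-1 + l)*(-4*l + 2*M + M*l))/2 = 2 + (-1 + l)*(-4*l + 2*M + M*l)/2)
Q(F) = -6 - 3*F (Q(F) = 27 + 3*(-11 - F) = 27 + (-33 - 3*F) = -6 - 3*F)
(-293 + 471)*Q(E(6, 0)) = (-293 + 471)*(-6 - 3*(2 - 1*0 - 2*6² + 2*6 + (½)*0*6 + (½)*0*6²)) = 178*(-6 - 3*(2 + 0 - 2*36 + 12 + 0 + (½)*0*36)) = 178*(-6 - 3*(2 + 0 - 72 + 12 + 0 + 0)) = 178*(-6 - 3*(-58)) = 178*(-6 + 174) = 178*168 = 29904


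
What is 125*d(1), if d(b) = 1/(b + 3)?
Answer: 125/4 ≈ 31.250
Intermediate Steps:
d(b) = 1/(3 + b)
125*d(1) = 125/(3 + 1) = 125/4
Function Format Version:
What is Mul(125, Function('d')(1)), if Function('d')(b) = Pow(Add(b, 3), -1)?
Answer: Rational(125, 4) ≈ 31.250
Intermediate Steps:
Function('d')(b) = Pow(Add(3, b), -1)
Mul(125, Function('d')(1)) = Mul(125, Pow(Add(3, 1), -1)) = Mul(125, Pow(4, -1)) = Mul(125, Rational(1, 4)) = Rational(125, 4)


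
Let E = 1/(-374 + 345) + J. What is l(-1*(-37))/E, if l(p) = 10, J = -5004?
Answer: -290/145117 ≈ -0.0019984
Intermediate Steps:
E = -145117/29 (E = 1/(-374 + 345) - 5004 = 1/(-29) - 5004 = -1/29 - 5004 = -145117/29 ≈ -5004.0)
l(-1*(-37))/E = 10/(-145117/29) = 10*(-29/145117) = -290/145117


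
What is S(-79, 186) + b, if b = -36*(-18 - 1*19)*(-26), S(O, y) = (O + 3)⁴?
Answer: 33327544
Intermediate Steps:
S(O, y) = (3 + O)⁴
b = -34632 (b = -36*(-18 - 19)*(-26) = -36*(-37)*(-26) = 1332*(-26) = -34632)
S(-79, 186) + b = (3 - 79)⁴ - 34632 = (-76)⁴ - 34632 = 33362176 - 34632 = 33327544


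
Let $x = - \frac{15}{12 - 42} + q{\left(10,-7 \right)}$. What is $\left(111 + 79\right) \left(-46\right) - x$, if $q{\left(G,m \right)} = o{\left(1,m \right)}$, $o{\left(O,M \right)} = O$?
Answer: $- \frac{17483}{2} \approx -8741.5$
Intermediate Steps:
$q{\left(G,m \right)} = 1$
$x = \frac{3}{2}$ ($x = - \frac{15}{12 - 42} + 1 = - \frac{15}{-30} + 1 = \left(-15\right) \left(- \frac{1}{30}\right) + 1 = \frac{1}{2} + 1 = \frac{3}{2} \approx 1.5$)
$\left(111 + 79\right) \left(-46\right) - x = \left(111 + 79\right) \left(-46\right) - \frac{3}{2} = 190 \left(-46\right) - \frac{3}{2} = -8740 - \frac{3}{2} = - \frac{17483}{2}$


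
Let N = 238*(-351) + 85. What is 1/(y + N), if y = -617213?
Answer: -1/700666 ≈ -1.4272e-6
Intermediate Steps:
N = -83453 (N = -83538 + 85 = -83453)
1/(y + N) = 1/(-617213 - 83453) = 1/(-700666) = -1/700666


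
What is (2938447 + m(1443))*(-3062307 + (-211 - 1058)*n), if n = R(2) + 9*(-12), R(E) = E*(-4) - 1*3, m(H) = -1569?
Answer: -8550121173888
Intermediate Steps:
R(E) = -3 - 4*E (R(E) = -4*E - 3 = -3 - 4*E)
n = -119 (n = (-3 - 4*2) + 9*(-12) = (-3 - 8) - 108 = -11 - 108 = -119)
(2938447 + m(1443))*(-3062307 + (-211 - 1058)*n) = (2938447 - 1569)*(-3062307 + (-211 - 1058)*(-119)) = 2936878*(-3062307 - 1269*(-119)) = 2936878*(-3062307 + 151011) = 2936878*(-2911296) = -8550121173888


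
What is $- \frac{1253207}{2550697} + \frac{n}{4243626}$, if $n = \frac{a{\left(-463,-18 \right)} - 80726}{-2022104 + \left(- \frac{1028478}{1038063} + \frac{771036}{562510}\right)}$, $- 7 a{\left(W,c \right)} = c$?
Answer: $- \frac{70441844847567822951261774547}{143372807339382161898463700622} \approx -0.49132$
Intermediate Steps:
$a{\left(W,c \right)} = - \frac{c}{7}$
$n = \frac{528770245474055}{13245575001897651}$ ($n = \frac{\left(- \frac{1}{7}\right) \left(-18\right) - 80726}{-2022104 + \left(- \frac{1028478}{1038063} + \frac{771036}{562510}\right)} = \frac{\frac{18}{7} - 80726}{-2022104 + \left(\left(-1028478\right) \frac{1}{1038063} + 771036 \cdot \frac{1}{562510}\right)} = - \frac{565064}{7 \left(-2022104 + \left(- \frac{342826}{346021} + \frac{385518}{281255}\right)\right)} = - \frac{565064}{7 \left(-2022104 + \frac{2844292096}{7486164335}\right)} = - \frac{565064}{7 \left(- \frac{15137800002168744}{7486164335}\right)} = \left(- \frac{565064}{7}\right) \left(- \frac{7486164335}{15137800002168744}\right) = \frac{528770245474055}{13245575001897651} \approx 0.039921$)
$- \frac{1253207}{2550697} + \frac{n}{4243626} = - \frac{1253207}{2550697} + \frac{528770245474055}{13245575001897651 \cdot 4243626} = \left(-1253207\right) \frac{1}{2550697} + \frac{528770245474055}{13245575001897651} \cdot \frac{1}{4243626} = - \frac{1253207}{2550697} + \frac{528770245474055}{56209266463002921122526} = - \frac{70441844847567822951261774547}{143372807339382161898463700622}$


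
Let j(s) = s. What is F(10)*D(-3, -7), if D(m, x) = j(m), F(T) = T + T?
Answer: -60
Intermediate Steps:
F(T) = 2*T
D(m, x) = m
F(10)*D(-3, -7) = (2*10)*(-3) = 20*(-3) = -60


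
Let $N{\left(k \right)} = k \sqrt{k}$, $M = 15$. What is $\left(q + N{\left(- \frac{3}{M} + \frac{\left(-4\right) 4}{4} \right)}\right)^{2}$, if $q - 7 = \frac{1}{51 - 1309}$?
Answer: $- \frac{4965122079}{197820500} - \frac{36981 i \sqrt{105}}{3145} \approx -25.099 - 120.49 i$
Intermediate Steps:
$q = \frac{8805}{1258}$ ($q = 7 + \frac{1}{51 - 1309} = 7 + \frac{1}{-1258} = 7 - \frac{1}{1258} = \frac{8805}{1258} \approx 6.9992$)
$N{\left(k \right)} = k^{\frac{3}{2}}$
$\left(q + N{\left(- \frac{3}{M} + \frac{\left(-4\right) 4}{4} \right)}\right)^{2} = \left(\frac{8805}{1258} + \left(- \frac{3}{15} + \frac{\left(-4\right) 4}{4}\right)^{\frac{3}{2}}\right)^{2} = \left(\frac{8805}{1258} + \left(\left(-3\right) \frac{1}{15} - 4\right)^{\frac{3}{2}}\right)^{2} = \left(\frac{8805}{1258} + \left(- \frac{1}{5} - 4\right)^{\frac{3}{2}}\right)^{2} = \left(\frac{8805}{1258} + \left(- \frac{21}{5}\right)^{\frac{3}{2}}\right)^{2} = \left(\frac{8805}{1258} - \frac{21 i \sqrt{105}}{25}\right)^{2}$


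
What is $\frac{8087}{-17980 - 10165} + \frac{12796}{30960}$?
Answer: $\frac{1097699}{8713692} \approx 0.12597$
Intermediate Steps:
$\frac{8087}{-17980 - 10165} + \frac{12796}{30960} = \frac{8087}{-28145} + 12796 \cdot \frac{1}{30960} = 8087 \left(- \frac{1}{28145}\right) + \frac{3199}{7740} = - \frac{8087}{28145} + \frac{3199}{7740} = \frac{1097699}{8713692}$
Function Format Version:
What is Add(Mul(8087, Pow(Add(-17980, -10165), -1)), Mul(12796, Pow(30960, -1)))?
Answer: Rational(1097699, 8713692) ≈ 0.12597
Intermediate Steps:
Add(Mul(8087, Pow(Add(-17980, -10165), -1)), Mul(12796, Pow(30960, -1))) = Add(Mul(8087, Pow(-28145, -1)), Mul(12796, Rational(1, 30960))) = Add(Mul(8087, Rational(-1, 28145)), Rational(3199, 7740)) = Add(Rational(-8087, 28145), Rational(3199, 7740)) = Rational(1097699, 8713692)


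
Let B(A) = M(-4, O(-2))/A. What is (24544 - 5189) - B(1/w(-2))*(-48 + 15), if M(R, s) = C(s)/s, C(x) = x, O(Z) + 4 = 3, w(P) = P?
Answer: 19289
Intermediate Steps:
O(Z) = -1 (O(Z) = -4 + 3 = -1)
M(R, s) = 1 (M(R, s) = s/s = 1)
B(A) = 1/A
(24544 - 5189) - B(1/w(-2))*(-48 + 15) = (24544 - 5189) - (-48 + 15)/(1/(-2)) = 19355 - (-33)/(-½) = 19355 - (-2)*(-33) = 19355 - 1*66 = 19355 - 66 = 19289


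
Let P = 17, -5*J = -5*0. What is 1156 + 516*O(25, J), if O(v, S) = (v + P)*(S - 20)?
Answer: -432284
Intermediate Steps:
J = 0 (J = -(-1)*0 = -⅕*0 = 0)
O(v, S) = (-20 + S)*(17 + v) (O(v, S) = (v + 17)*(S - 20) = (17 + v)*(-20 + S) = (-20 + S)*(17 + v))
1156 + 516*O(25, J) = 1156 + 516*(-340 - 20*25 + 17*0 + 0*25) = 1156 + 516*(-340 - 500 + 0 + 0) = 1156 + 516*(-840) = 1156 - 433440 = -432284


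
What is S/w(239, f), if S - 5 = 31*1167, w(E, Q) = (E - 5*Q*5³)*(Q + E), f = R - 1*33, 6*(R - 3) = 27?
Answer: 144728/13814731 ≈ 0.010476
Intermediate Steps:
R = 15/2 (R = 3 + (⅙)*27 = 3 + 9/2 = 15/2 ≈ 7.5000)
f = -51/2 (f = 15/2 - 1*33 = 15/2 - 33 = -51/2 ≈ -25.500)
w(E, Q) = (E + Q)*(E - 625*Q) (w(E, Q) = (E - 5*Q*125)*(E + Q) = (E - 625*Q)*(E + Q) = (E + Q)*(E - 625*Q))
S = 36182 (S = 5 + 31*1167 = 5 + 36177 = 36182)
S/w(239, f) = 36182/(239² - 625*(-51/2)² - 624*239*(-51/2)) = 36182/(57121 - 625*2601/4 + 3802968) = 36182/(57121 - 1625625/4 + 3802968) = 36182/(13814731/4) = 36182*(4/13814731) = 144728/13814731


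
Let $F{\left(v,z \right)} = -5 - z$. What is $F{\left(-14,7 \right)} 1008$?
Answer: $-12096$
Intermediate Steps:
$F{\left(-14,7 \right)} 1008 = \left(-5 - 7\right) 1008 = \left(-12\right) 1008 = -12096$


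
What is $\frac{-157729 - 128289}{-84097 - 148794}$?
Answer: $\frac{286018}{232891} \approx 1.2281$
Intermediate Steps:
$\frac{-157729 - 128289}{-84097 - 148794} = - \frac{286018}{-232891} = \left(-286018\right) \left(- \frac{1}{232891}\right) = \frac{286018}{232891}$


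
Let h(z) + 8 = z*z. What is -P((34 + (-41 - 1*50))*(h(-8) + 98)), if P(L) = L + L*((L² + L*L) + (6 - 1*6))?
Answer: 1352747462682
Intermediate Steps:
h(z) = -8 + z² (h(z) = -8 + z*z = -8 + z²)
P(L) = L + 2*L³ (P(L) = L + L*((L² + L²) + (6 - 6)) = L + L*(2*L² + 0) = L + L*(2*L²) = L + 2*L³)
-P((34 + (-41 - 1*50))*(h(-8) + 98)) = -((34 + (-41 - 1*50))*((-8 + (-8)²) + 98) + 2*((34 + (-41 - 1*50))*((-8 + (-8)²) + 98))³) = -((34 + (-41 - 50))*((-8 + 64) + 98) + 2*((34 + (-41 - 50))*((-8 + 64) + 98))³) = -((34 - 91)*(56 + 98) + 2*((34 - 91)*(56 + 98))³) = -(-57*154 + 2*(-57*154)³) = -(-8778 + 2*(-8778)³) = -(-8778 + 2*(-676373726952)) = -(-8778 - 1352747453904) = -1*(-1352747462682) = 1352747462682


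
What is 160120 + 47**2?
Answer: 162329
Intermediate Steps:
160120 + 47**2 = 160120 + 2209 = 162329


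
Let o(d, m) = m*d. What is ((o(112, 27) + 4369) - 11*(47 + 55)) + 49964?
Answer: 56235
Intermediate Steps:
o(d, m) = d*m
((o(112, 27) + 4369) - 11*(47 + 55)) + 49964 = ((112*27 + 4369) - 11*(47 + 55)) + 49964 = ((3024 + 4369) - 11*102) + 49964 = (7393 - 1122) + 49964 = 6271 + 49964 = 56235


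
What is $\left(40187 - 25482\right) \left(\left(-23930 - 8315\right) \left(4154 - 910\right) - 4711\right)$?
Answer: $-1538253155155$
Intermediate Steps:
$\left(40187 - 25482\right) \left(\left(-23930 - 8315\right) \left(4154 - 910\right) - 4711\right) = 14705 \left(\left(-32245\right) 3244 - 4711\right) = 14705 \left(-104602780 - 4711\right) = 14705 \left(-104607491\right) = -1538253155155$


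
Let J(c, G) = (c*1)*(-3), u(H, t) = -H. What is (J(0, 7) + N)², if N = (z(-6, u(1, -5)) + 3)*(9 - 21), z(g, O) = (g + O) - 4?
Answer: 9216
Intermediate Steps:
z(g, O) = -4 + O + g (z(g, O) = (O + g) - 4 = -4 + O + g)
J(c, G) = -3*c (J(c, G) = c*(-3) = -3*c)
N = 96 (N = ((-4 - 1*1 - 6) + 3)*(9 - 21) = ((-4 - 1 - 6) + 3)*(-12) = (-11 + 3)*(-12) = -8*(-12) = 96)
(J(0, 7) + N)² = (-3*0 + 96)² = (0 + 96)² = 96² = 9216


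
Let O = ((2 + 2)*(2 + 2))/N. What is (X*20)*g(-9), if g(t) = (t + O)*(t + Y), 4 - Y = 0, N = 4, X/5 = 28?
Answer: 70000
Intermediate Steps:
X = 140 (X = 5*28 = 140)
Y = 4 (Y = 4 - 1*0 = 4 + 0 = 4)
O = 4 (O = ((2 + 2)*(2 + 2))/4 = (4*4)*(¼) = 16*(¼) = 4)
g(t) = (4 + t)² (g(t) = (t + 4)*(t + 4) = (4 + t)*(4 + t) = (4 + t)²)
(X*20)*g(-9) = (140*20)*(16 + (-9)² + 8*(-9)) = 2800*(16 + 81 - 72) = 2800*25 = 70000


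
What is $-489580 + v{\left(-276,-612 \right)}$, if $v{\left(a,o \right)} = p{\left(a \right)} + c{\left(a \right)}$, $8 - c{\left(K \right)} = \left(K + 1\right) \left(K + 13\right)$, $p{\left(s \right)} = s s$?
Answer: $-485721$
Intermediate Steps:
$p{\left(s \right)} = s^{2}$
$c{\left(K \right)} = 8 - \left(1 + K\right) \left(13 + K\right)$ ($c{\left(K \right)} = 8 - \left(K + 1\right) \left(K + 13\right) = 8 - \left(1 + K\right) \left(13 + K\right)$)
$v{\left(a,o \right)} = -5 - 14 a$ ($v{\left(a,o \right)} = a^{2} - \left(5 + a^{2} + 14 a\right) = -5 - 14 a$)
$-489580 + v{\left(-276,-612 \right)} = -489580 - -3859 = -489580 + \left(-5 + 3864\right) = -489580 + 3859 = -485721$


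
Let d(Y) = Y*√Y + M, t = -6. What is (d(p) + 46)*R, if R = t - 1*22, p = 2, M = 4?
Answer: -1400 - 56*√2 ≈ -1479.2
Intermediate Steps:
R = -28 (R = -6 - 1*22 = -6 - 22 = -28)
d(Y) = 4 + Y^(3/2) (d(Y) = Y*√Y + 4 = Y^(3/2) + 4 = 4 + Y^(3/2))
(d(p) + 46)*R = ((4 + 2^(3/2)) + 46)*(-28) = ((4 + 2*√2) + 46)*(-28) = (50 + 2*√2)*(-28) = -1400 - 56*√2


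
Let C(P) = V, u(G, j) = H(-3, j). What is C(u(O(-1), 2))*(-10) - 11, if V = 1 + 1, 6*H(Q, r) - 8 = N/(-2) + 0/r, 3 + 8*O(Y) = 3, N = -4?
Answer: -31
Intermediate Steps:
O(Y) = 0 (O(Y) = -3/8 + (⅛)*3 = -3/8 + 3/8 = 0)
H(Q, r) = 5/3 (H(Q, r) = 4/3 + (-4/(-2) + 0/r)/6 = 4/3 + (-4*(-½) + 0)/6 = 4/3 + (2 + 0)/6 = 4/3 + (⅙)*2 = 4/3 + ⅓ = 5/3)
u(G, j) = 5/3
V = 2
C(P) = 2
C(u(O(-1), 2))*(-10) - 11 = 2*(-10) - 11 = -20 - 11 = -31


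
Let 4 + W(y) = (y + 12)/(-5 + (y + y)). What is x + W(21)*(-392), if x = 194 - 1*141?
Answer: 47041/37 ≈ 1271.4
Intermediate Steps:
x = 53 (x = 194 - 141 = 53)
W(y) = -4 + (12 + y)/(-5 + 2*y) (W(y) = -4 + (y + 12)/(-5 + (y + y)) = -4 + (12 + y)/(-5 + 2*y))
x + W(21)*(-392) = 53 + ((32 - 7*21)/(-5 + 2*21))*(-392) = 53 + ((32 - 147)/(-5 + 42))*(-392) = 53 + (-115/37)*(-392) = 53 + ((1/37)*(-115))*(-392) = 53 - 115/37*(-392) = 53 + 45080/37 = 47041/37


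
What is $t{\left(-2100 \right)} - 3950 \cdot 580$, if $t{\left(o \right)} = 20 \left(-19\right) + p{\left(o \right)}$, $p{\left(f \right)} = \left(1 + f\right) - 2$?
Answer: $-2293481$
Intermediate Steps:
$p{\left(f \right)} = -1 + f$
$t{\left(o \right)} = -381 + o$ ($t{\left(o \right)} = 20 \left(-19\right) + \left(-1 + o\right) = -380 + \left(-1 + o\right) = -381 + o$)
$t{\left(-2100 \right)} - 3950 \cdot 580 = \left(-381 - 2100\right) - 3950 \cdot 580 = -2481 - 2291000 = -2293481$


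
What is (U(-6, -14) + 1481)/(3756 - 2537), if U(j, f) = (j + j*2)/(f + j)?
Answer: 14819/12190 ≈ 1.2157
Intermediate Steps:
U(j, f) = 3*j/(f + j) (U(j, f) = (j + 2*j)/(f + j) = (3*j)/(f + j) = 3*j/(f + j))
(U(-6, -14) + 1481)/(3756 - 2537) = (3*(-6)/(-14 - 6) + 1481)/(3756 - 2537) = (3*(-6)/(-20) + 1481)/1219 = (3*(-6)*(-1/20) + 1481)*(1/1219) = (9/10 + 1481)*(1/1219) = (14819/10)*(1/1219) = 14819/12190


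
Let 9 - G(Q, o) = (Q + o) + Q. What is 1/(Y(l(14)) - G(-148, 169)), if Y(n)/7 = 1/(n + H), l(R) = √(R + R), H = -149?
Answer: -3016571/410395553 + 14*√7/410395553 ≈ -0.0073503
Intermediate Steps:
G(Q, o) = 9 - o - 2*Q (G(Q, o) = 9 - ((Q + o) + Q) = 9 - (o + 2*Q) = 9 + (-o - 2*Q) = 9 - o - 2*Q)
l(R) = √2*√R (l(R) = √(2*R) = √2*√R)
Y(n) = 7/(-149 + n) (Y(n) = 7/(n - 149) = 7/(-149 + n))
1/(Y(l(14)) - G(-148, 169)) = 1/(7/(-149 + √2*√14) - (9 - 1*169 - 2*(-148))) = 1/(7/(-149 + 2*√7) - (9 - 169 + 296)) = 1/(7/(-149 + 2*√7) - 1*136) = 1/(7/(-149 + 2*√7) - 136) = 1/(-136 + 7/(-149 + 2*√7))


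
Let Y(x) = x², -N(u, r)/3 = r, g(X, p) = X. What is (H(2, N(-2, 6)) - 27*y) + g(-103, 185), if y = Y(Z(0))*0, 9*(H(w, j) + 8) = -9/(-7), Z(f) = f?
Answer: -776/7 ≈ -110.86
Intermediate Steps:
N(u, r) = -3*r
H(w, j) = -55/7 (H(w, j) = -8 + (-9/(-7))/9 = -8 + (-9*(-⅐))/9 = -8 + (⅑)*(9/7) = -8 + ⅐ = -55/7)
y = 0 (y = 0²*0 = 0*0 = 0)
(H(2, N(-2, 6)) - 27*y) + g(-103, 185) = (-55/7 - 27*0) - 103 = (-55/7 + 0) - 103 = -55/7 - 103 = -776/7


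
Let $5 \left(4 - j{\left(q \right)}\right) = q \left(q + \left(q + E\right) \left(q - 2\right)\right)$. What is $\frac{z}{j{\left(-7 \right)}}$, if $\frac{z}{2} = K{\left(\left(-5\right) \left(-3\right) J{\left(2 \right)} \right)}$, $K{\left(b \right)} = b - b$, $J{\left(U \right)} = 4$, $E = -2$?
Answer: $0$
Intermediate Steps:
$j{\left(q \right)} = 4 - \frac{q \left(q + \left(-2 + q\right)^{2}\right)}{5}$ ($j{\left(q \right)} = 4 - \frac{q \left(q + \left(q - 2\right) \left(q - 2\right)\right)}{5} = 4 - \frac{q \left(q + \left(-2 + q\right) \left(-2 + q\right)\right)}{5} = 4 - \frac{q \left(q + \left(-2 + q\right)^{2}\right)}{5}$)
$K{\left(b \right)} = 0$
$z = 0$ ($z = 2 \cdot 0 = 0$)
$\frac{z}{j{\left(-7 \right)}} = \frac{0}{4 - - \frac{28}{5} - \frac{\left(-7\right)^{3}}{5} + \frac{3 \left(-7\right)^{2}}{5}} = \frac{0}{4 + \frac{28}{5} - - \frac{343}{5} + \frac{3}{5} \cdot 49} = \frac{0}{4 + \frac{28}{5} + \frac{343}{5} + \frac{147}{5}} = \frac{0}{\frac{538}{5}} = 0 \cdot \frac{5}{538} = 0$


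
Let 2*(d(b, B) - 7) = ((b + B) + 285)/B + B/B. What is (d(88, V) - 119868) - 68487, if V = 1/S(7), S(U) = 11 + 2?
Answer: -371845/2 ≈ -1.8592e+5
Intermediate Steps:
S(U) = 13
V = 1/13 ≈ 0.076923
d(b, B) = 15/2 + (285 + B + b)/(2*B) (d(b, B) = 7 + (((b + B) + 285)/B + B/B)/2 = 7 + (((B + b) + 285)/B + 1)/2 = 7 + ((285 + B + b)/B + 1)/2 = 7 + (1 + (285 + B + b)/B)/2 = 7 + (½ + (285 + B + b)/(2*B)) = 15/2 + (285 + B + b)/(2*B))
(d(88, V) - 119868) - 68487 = ((285 + 88 + 16*(1/13))/(2*(1/13)) - 119868) - 68487 = ((½)*13*(285 + 88 + 16/13) - 119868) - 68487 = ((½)*13*(4865/13) - 119868) - 68487 = (4865/2 - 119868) - 68487 = -234871/2 - 68487 = -371845/2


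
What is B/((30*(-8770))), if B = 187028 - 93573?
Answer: -18691/52620 ≈ -0.35521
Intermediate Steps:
B = 93455
B/((30*(-8770))) = 93455/((30*(-8770))) = 93455/(-263100) = 93455*(-1/263100) = -18691/52620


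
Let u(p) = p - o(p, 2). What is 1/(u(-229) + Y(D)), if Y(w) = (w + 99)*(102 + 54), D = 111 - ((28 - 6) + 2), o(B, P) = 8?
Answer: 1/28779 ≈ 3.4748e-5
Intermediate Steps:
u(p) = -8 + p (u(p) = p - 1*8 = p - 8 = -8 + p)
D = 87 (D = 111 - (22 + 2) = 111 - 1*24 = 111 - 24 = 87)
Y(w) = 15444 + 156*w (Y(w) = (99 + w)*156 = 15444 + 156*w)
1/(u(-229) + Y(D)) = 1/((-8 - 229) + (15444 + 156*87)) = 1/(-237 + (15444 + 13572)) = 1/(-237 + 29016) = 1/28779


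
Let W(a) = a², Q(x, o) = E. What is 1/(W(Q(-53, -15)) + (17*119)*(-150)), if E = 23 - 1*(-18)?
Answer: -1/301769 ≈ -3.3138e-6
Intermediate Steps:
E = 41 (E = 23 + 18 = 41)
Q(x, o) = 41
1/(W(Q(-53, -15)) + (17*119)*(-150)) = 1/(41² + (17*119)*(-150)) = 1/(1681 + 2023*(-150)) = 1/(1681 - 303450) = 1/(-301769) = -1/301769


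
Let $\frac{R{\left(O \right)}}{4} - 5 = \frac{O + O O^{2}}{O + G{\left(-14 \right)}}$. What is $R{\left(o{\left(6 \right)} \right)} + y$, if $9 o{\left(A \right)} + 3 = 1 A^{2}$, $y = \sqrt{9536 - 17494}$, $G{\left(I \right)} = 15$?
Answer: $\frac{1975}{63} + i \sqrt{7958} \approx 31.349 + 89.208 i$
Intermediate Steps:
$y = i \sqrt{7958}$ ($y = \sqrt{-7958} = i \sqrt{7958} \approx 89.208 i$)
$o{\left(A \right)} = - \frac{1}{3} + \frac{A^{2}}{9}$ ($o{\left(A \right)} = - \frac{1}{3} + \frac{1 A^{2}}{9} = - \frac{1}{3} + \frac{A^{2}}{9}$)
$R{\left(O \right)} = 20 + \frac{4 \left(O + O^{3}\right)}{15 + O}$ ($R{\left(O \right)} = 20 + 4 \frac{O + O O^{2}}{O + 15} = 20 + 4 \frac{O + O^{3}}{15 + O} = 20 + \frac{4 \left(O + O^{3}\right)}{15 + O}$)
$R{\left(o{\left(6 \right)} \right)} + y = \frac{4 \left(75 + \left(- \frac{1}{3} + \frac{6^{2}}{9}\right)^{3} + 6 \left(- \frac{1}{3} + \frac{6^{2}}{9}\right)\right)}{15 - \left(\frac{1}{3} - \frac{6^{2}}{9}\right)} + i \sqrt{7958} = \frac{4 \left(75 + \left(- \frac{1}{3} + \frac{1}{9} \cdot 36\right)^{3} + 6 \left(- \frac{1}{3} + \frac{1}{9} \cdot 36\right)\right)}{15 + \left(- \frac{1}{3} + \frac{1}{9} \cdot 36\right)} + i \sqrt{7958} = \frac{4 \left(75 + \left(- \frac{1}{3} + 4\right)^{3} + 6 \left(- \frac{1}{3} + 4\right)\right)}{15 + \left(- \frac{1}{3} + 4\right)} + i \sqrt{7958} = \frac{4 \left(75 + \left(\frac{11}{3}\right)^{3} + 6 \cdot \frac{11}{3}\right)}{15 + \frac{11}{3}} + i \sqrt{7958} = \frac{4 \left(75 + \frac{1331}{27} + 22\right)}{\frac{56}{3}} + i \sqrt{7958} = 4 \cdot \frac{3}{56} \cdot \frac{3950}{27} + i \sqrt{7958} = \frac{1975}{63} + i \sqrt{7958}$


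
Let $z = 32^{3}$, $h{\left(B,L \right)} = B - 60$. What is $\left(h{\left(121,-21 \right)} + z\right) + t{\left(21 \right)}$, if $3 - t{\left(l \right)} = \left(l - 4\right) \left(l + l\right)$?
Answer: $32118$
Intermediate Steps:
$t{\left(l \right)} = 3 - 2 l \left(-4 + l\right)$ ($t{\left(l \right)} = 3 - \left(l - 4\right) \left(l + l\right) = 3 - \left(-4 + l\right) 2 l = 3 - 2 l \left(-4 + l\right)$)
$h{\left(B,L \right)} = -60 + B$
$z = 32768$
$\left(h{\left(121,-21 \right)} + z\right) + t{\left(21 \right)} = \left(\left(-60 + 121\right) + 32768\right) + \left(3 - 2 \cdot 21^{2} + 8 \cdot 21\right) = \left(61 + 32768\right) + \left(3 - 882 + 168\right) = 32829 + \left(3 - 882 + 168\right) = 32829 - 711 = 32118$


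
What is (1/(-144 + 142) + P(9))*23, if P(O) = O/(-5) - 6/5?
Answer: -161/2 ≈ -80.500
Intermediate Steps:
P(O) = -6/5 - O/5 (P(O) = O*(-⅕) - 6*⅕ = -O/5 - 6/5 = -6/5 - O/5)
(1/(-144 + 142) + P(9))*23 = (1/(-144 + 142) + (-6/5 - ⅕*9))*23 = (1/(-2) + (-6/5 - 9/5))*23 = (-½ - 3)*23 = -7/2*23 = -161/2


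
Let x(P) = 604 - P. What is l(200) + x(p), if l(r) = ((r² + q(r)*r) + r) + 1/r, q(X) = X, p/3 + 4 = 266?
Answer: 16003601/200 ≈ 80018.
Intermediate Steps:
p = 786 (p = -12 + 3*266 = -12 + 798 = 786)
l(r) = r + 1/r + 2*r² (l(r) = ((r² + r*r) + r) + 1/r = ((r² + r²) + r) + 1/r = (2*r² + r) + 1/r = (r + 2*r²) + 1/r = r + 1/r + 2*r²)
l(200) + x(p) = (200 + 1/200 + 2*200²) + (604 - 1*786) = (200 + 1/200 + 2*40000) + (604 - 786) = (200 + 1/200 + 80000) - 182 = 16040001/200 - 182 = 16003601/200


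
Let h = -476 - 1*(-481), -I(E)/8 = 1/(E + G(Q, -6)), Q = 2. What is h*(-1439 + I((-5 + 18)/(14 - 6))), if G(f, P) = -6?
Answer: -50301/7 ≈ -7185.9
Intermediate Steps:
I(E) = -8/(-6 + E) (I(E) = -8/(E - 6) = -8/(-6 + E))
h = 5 (h = -476 + 481 = 5)
h*(-1439 + I((-5 + 18)/(14 - 6))) = 5*(-1439 - 8/(-6 + (-5 + 18)/(14 - 6))) = 5*(-1439 - 8/(-6 + 13/8)) = 5*(-1439 - 8/(-35/8)) = 5*(-1439 - 8*(-8/35)) = 5*(-1439 + 64/35) = 5*(-50301/35) = -50301/7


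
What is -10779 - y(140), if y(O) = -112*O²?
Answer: 2184421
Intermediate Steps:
-10779 - y(140) = -10779 - (-112)*140² = -10779 - (-112)*19600 = -10779 - 1*(-2195200) = -10779 + 2195200 = 2184421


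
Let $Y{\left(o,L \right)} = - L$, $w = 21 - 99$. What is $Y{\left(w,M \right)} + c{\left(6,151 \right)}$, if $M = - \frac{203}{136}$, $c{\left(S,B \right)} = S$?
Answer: $\frac{1019}{136} \approx 7.4926$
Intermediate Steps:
$w = -78$ ($w = 21 - 99 = -78$)
$M = - \frac{203}{136}$ ($M = \left(-203\right) \frac{1}{136} = - \frac{203}{136} \approx -1.4926$)
$Y{\left(w,M \right)} + c{\left(6,151 \right)} = \left(-1\right) \left(- \frac{203}{136}\right) + 6 = \frac{203}{136} + 6 = \frac{1019}{136}$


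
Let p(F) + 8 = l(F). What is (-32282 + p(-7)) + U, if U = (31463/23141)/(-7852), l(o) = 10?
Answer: -80347631951/2489084 ≈ -32280.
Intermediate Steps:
p(F) = 2 (p(F) = -8 + 10 = 2)
U = -431/2489084 (U = (31463*(1/23141))*(-1/7852) = (431/317)*(-1/7852) = -431/2489084 ≈ -0.00017316)
(-32282 + p(-7)) + U = (-32282 + 2) - 431/2489084 = -32280 - 431/2489084 = -80347631951/2489084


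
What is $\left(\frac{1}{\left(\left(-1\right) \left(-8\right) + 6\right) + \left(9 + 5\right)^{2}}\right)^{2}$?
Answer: $\frac{1}{44100} \approx 2.2676 \cdot 10^{-5}$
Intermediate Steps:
$\left(\frac{1}{\left(\left(-1\right) \left(-8\right) + 6\right) + \left(9 + 5\right)^{2}}\right)^{2} = \left(\frac{1}{\left(8 + 6\right) + 14^{2}}\right)^{2} = \left(\frac{1}{14 + 196}\right)^{2} = \left(\frac{1}{210}\right)^{2} = \frac{1}{44100}$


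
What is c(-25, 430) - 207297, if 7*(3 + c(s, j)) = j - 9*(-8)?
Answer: -1450598/7 ≈ -2.0723e+5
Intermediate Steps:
c(s, j) = 51/7 + j/7 (c(s, j) = -3 + (j - 9*(-8))/7 = -3 + (j + 72)/7 = -3 + (72 + j)/7 = -3 + (72/7 + j/7) = 51/7 + j/7)
c(-25, 430) - 207297 = (51/7 + (⅐)*430) - 207297 = (51/7 + 430/7) - 207297 = 481/7 - 207297 = -1450598/7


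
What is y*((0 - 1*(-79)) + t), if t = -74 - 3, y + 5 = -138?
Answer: -286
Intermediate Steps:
y = -143 (y = -5 - 138 = -143)
t = -77
y*((0 - 1*(-79)) + t) = -143*((0 - 1*(-79)) - 77) = -143*((0 + 79) - 77) = -143*(79 - 77) = -143*2 = -286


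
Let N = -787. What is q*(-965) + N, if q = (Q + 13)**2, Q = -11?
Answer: -4647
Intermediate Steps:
q = 4 (q = (-11 + 13)**2 = 2**2 = 4)
q*(-965) + N = 4*(-965) - 787 = -3860 - 787 = -4647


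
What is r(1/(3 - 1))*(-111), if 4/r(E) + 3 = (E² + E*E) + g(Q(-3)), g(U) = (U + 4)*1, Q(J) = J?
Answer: 296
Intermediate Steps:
g(U) = 4 + U (g(U) = (4 + U)*1 = 4 + U)
r(E) = 4/(-2 + 2*E²) (r(E) = 4/(-3 + ((E² + E*E) + (4 - 3))) = 4/(-3 + ((E² + E²) + 1)) = 4/(-3 + (2*E² + 1)) = 4/(-3 + (1 + 2*E²)) = 4/(-2 + 2*E²))
r(1/(3 - 1))*(-111) = (2/(-1 + (1/(3 - 1))²))*(-111) = (2/(-1 + (1/2)²))*(-111) = (2/(-1 + (½)²))*(-111) = (2/(-1 + ¼))*(-111) = (2/(-¾))*(-111) = (2*(-4/3))*(-111) = -8/3*(-111) = 296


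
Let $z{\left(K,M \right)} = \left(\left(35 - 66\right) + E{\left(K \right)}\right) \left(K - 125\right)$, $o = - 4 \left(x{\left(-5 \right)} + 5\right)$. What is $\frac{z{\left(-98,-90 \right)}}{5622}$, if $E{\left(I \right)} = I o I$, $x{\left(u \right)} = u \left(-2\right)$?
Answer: $\frac{128508433}{5622} \approx 22858.0$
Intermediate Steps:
$x{\left(u \right)} = - 2 u$
$o = -60$ ($o = - 4 \left(\left(-2\right) \left(-5\right) + 5\right) = - 4 \left(10 + 5\right) = \left(-4\right) 15 = -60$)
$E{\left(I \right)} = - 60 I^{2}$ ($E{\left(I \right)} = I \left(-60\right) I = - 60 I I = - 60 I^{2}$)
$z{\left(K,M \right)} = \left(-125 + K\right) \left(-31 - 60 K^{2}\right)$ ($z{\left(K,M \right)} = \left(\left(35 - 66\right) - 60 K^{2}\right) \left(K - 125\right) = \left(-31 - 60 K^{2}\right) \left(-125 + K\right) = \left(-125 + K\right) \left(-31 - 60 K^{2}\right)$)
$\frac{z{\left(-98,-90 \right)}}{5622} = \frac{3875 - 60 \left(-98\right)^{3} - -3038 + 7500 \left(-98\right)^{2}}{5622} = \left(3875 - -56471520 + 3038 + 7500 \cdot 9604\right) \frac{1}{5622} = \left(3875 + 56471520 + 3038 + 72030000\right) \frac{1}{5622} = 128508433 \cdot \frac{1}{5622} = \frac{128508433}{5622}$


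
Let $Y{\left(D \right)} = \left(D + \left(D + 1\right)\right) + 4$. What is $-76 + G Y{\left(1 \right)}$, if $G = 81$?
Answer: $491$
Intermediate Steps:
$Y{\left(D \right)} = 5 + 2 D$ ($Y{\left(D \right)} = \left(D + \left(1 + D\right)\right) + 4 = \left(1 + 2 D\right) + 4 = 5 + 2 D$)
$-76 + G Y{\left(1 \right)} = -76 + 81 \left(5 + 2 \cdot 1\right) = -76 + 81 \left(5 + 2\right) = -76 + 81 \cdot 7 = -76 + 567 = 491$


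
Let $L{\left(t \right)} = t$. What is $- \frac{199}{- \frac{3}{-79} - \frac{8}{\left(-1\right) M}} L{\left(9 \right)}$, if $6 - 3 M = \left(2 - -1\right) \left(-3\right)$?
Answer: $- \frac{707445}{647} \approx -1093.4$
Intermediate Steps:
$M = 5$ ($M = 2 - \frac{\left(2 - -1\right) \left(-3\right)}{3} = 2 - \frac{\left(2 + 1\right) \left(-3\right)}{3} = 2 - \frac{3 \left(-3\right)}{3} = 2 - -3 = 2 + 3 = 5$)
$- \frac{199}{- \frac{3}{-79} - \frac{8}{\left(-1\right) M}} L{\left(9 \right)} = - \frac{199}{- \frac{3}{-79} - \frac{8}{\left(-1\right) 5}} \cdot 9 = - \frac{199}{\left(-3\right) \left(- \frac{1}{79}\right) - \frac{8}{-5}} \cdot 9 = - \frac{199}{\frac{3}{79} - - \frac{8}{5}} \cdot 9 = - \frac{199}{\frac{3}{79} + \frac{8}{5}} \cdot 9 = - \frac{199}{\frac{647}{395}} \cdot 9 = \left(-199\right) \frac{395}{647} \cdot 9 = \left(- \frac{78605}{647}\right) 9 = - \frac{707445}{647}$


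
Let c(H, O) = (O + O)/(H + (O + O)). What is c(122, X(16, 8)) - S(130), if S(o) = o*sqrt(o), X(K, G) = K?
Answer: 16/77 - 130*sqrt(130) ≈ -1482.0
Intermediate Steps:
c(H, O) = 2*O/(H + 2*O) (c(H, O) = (2*O)/(H + 2*O) = 2*O/(H + 2*O))
S(o) = o**(3/2)
c(122, X(16, 8)) - S(130) = 2*16/(122 + 2*16) - 130**(3/2) = 2*16/(122 + 32) - 130*sqrt(130) = 2*16/154 - 130*sqrt(130) = 2*16*(1/154) - 130*sqrt(130) = 16/77 - 130*sqrt(130)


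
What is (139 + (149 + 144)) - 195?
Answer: 237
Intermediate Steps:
(139 + (149 + 144)) - 195 = (139 + 293) - 195 = 432 - 195 = 237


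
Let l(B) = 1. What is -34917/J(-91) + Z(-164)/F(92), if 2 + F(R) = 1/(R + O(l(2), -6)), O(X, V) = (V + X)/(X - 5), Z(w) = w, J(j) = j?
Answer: 2248219/4823 ≈ 466.15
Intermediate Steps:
O(X, V) = (V + X)/(-5 + X)
F(R) = -2 + 1/(5/4 + R) (F(R) = -2 + 1/(R + (-6 + 1)/(-5 + 1)) = -2 + 1/(R - 5/(-4)) = -2 + 1/(R - ¼*(-5)) = -2 + 1/(R + 5/4) = -2 + 1/(5/4 + R))
-34917/J(-91) + Z(-164)/F(92) = -34917/(-91) - 164*(5 + 4*92)/(2*(-3 - 4*92)) = -34917*(-1/91) - 164*(5 + 368)/(2*(-3 - 368)) = 34917/91 - 164/(2*(-371)/373) = 34917/91 - 164/(2*(1/373)*(-371)) = 34917/91 - 164/(-742/373) = 34917/91 - 164*(-373/742) = 34917/91 + 30586/371 = 2248219/4823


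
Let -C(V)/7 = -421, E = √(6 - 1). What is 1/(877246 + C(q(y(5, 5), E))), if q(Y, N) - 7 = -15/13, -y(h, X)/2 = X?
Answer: 1/880193 ≈ 1.1361e-6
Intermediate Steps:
y(h, X) = -2*X
E = √5 ≈ 2.2361
q(Y, N) = 76/13 (q(Y, N) = 7 - 15/13 = 76/13)
C(V) = 2947 (C(V) = -7*(-421) = 2947)
1/(877246 + C(q(y(5, 5), E))) = 1/(877246 + 2947) = 1/880193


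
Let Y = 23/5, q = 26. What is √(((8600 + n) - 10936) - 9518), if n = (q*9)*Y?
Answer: 8*I*√4210/5 ≈ 103.82*I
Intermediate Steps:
Y = 23/5 (Y = 23*(⅕) = 23/5 ≈ 4.6000)
n = 5382/5 (n = (26*9)*(23/5) = 234*(23/5) = 5382/5 ≈ 1076.4)
√(((8600 + n) - 10936) - 9518) = √(((8600 + 5382/5) - 10936) - 9518) = √((48382/5 - 10936) - 9518) = √(-6298/5 - 9518) = √(-53888/5) = 8*I*√4210/5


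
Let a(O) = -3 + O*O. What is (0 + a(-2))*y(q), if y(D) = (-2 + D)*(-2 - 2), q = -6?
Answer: 32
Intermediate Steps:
y(D) = 8 - 4*D (y(D) = (-2 + D)*(-4) = 8 - 4*D)
a(O) = -3 + O²
(0 + a(-2))*y(q) = (0 + (-3 + (-2)²))*(8 - 4*(-6)) = (0 + (-3 + 4))*(8 + 24) = (0 + 1)*32 = 1*32 = 32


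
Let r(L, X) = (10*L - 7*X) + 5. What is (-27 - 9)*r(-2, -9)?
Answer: -1728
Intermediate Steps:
r(L, X) = 5 - 7*X + 10*L (r(L, X) = (-7*X + 10*L) + 5 = 5 - 7*X + 10*L)
(-27 - 9)*r(-2, -9) = (-27 - 9)*(5 - 7*(-9) + 10*(-2)) = -36*(5 + 63 - 20) = -36*48 = -1728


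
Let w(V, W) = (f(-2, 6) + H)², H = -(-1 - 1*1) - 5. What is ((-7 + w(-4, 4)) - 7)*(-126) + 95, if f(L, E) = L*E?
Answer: -26491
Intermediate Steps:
f(L, E) = E*L
H = -3 (H = -(-1 - 1) - 5 = -1*(-2) - 5 = 2 - 5 = -3)
w(V, W) = 225 (w(V, W) = (6*(-2) - 3)² = (-12 - 3)² = (-15)² = 225)
((-7 + w(-4, 4)) - 7)*(-126) + 95 = ((-7 + 225) - 7)*(-126) + 95 = (218 - 7)*(-126) + 95 = 211*(-126) + 95 = -26586 + 95 = -26491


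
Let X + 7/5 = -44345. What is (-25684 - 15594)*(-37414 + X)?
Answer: 16874528956/5 ≈ 3.3749e+9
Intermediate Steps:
X = -221732/5 (X = -7/5 - 44345 = -221732/5 ≈ -44346.)
(-25684 - 15594)*(-37414 + X) = (-25684 - 15594)*(-37414 - 221732/5) = -41278*(-408802/5) = 16874528956/5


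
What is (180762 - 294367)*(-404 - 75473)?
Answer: 8620006585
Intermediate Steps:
(180762 - 294367)*(-404 - 75473) = -113605*(-75877) = 8620006585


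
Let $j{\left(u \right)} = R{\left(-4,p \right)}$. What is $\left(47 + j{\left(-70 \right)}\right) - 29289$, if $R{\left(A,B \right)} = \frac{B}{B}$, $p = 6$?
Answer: $-29241$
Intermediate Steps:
$R{\left(A,B \right)} = 1$
$j{\left(u \right)} = 1$
$\left(47 + j{\left(-70 \right)}\right) - 29289 = \left(47 + 1\right) - 29289 = 48 - 29289 = -29241$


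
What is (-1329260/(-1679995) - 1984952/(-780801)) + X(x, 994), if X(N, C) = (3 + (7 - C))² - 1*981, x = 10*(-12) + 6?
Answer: 253763879794507225/262348355199 ≈ 9.6728e+5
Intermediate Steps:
x = -114 (x = -120 + 6 = -114)
X(N, C) = -981 + (10 - C)² (X(N, C) = (10 - C)² - 981 = -981 + (10 - C)²)
(-1329260/(-1679995) - 1984952/(-780801)) + X(x, 994) = (-1329260/(-1679995) - 1984952/(-780801)) + (-981 + (-10 + 994)²) = (-1329260*(-1/1679995) - 1984952*(-1/780801)) + (-981 + 984²) = (265852/335999 + 1984952/780801) + (-981 + 968256) = 874519394500/262348355199 + 967275 = 253763879794507225/262348355199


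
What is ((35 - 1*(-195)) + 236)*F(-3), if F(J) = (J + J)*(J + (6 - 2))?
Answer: -2796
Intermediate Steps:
F(J) = 2*J*(4 + J) (F(J) = (2*J)*(J + 4) = (2*J)*(4 + J) = 2*J*(4 + J))
((35 - 1*(-195)) + 236)*F(-3) = ((35 - 1*(-195)) + 236)*(2*(-3)*(4 - 3)) = ((35 + 195) + 236)*(2*(-3)*1) = (230 + 236)*(-6) = 466*(-6) = -2796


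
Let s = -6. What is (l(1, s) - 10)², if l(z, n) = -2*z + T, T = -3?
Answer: 225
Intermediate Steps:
l(z, n) = -3 - 2*z (l(z, n) = -2*z - 3 = -3 - 2*z)
(l(1, s) - 10)² = ((-3 - 2*1) - 10)² = ((-3 - 2) - 10)² = (-5 - 10)² = (-15)² = 225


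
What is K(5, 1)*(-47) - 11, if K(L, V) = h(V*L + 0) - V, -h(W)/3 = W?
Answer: 741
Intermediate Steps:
h(W) = -3*W
K(L, V) = -V - 3*L*V (K(L, V) = -3*(V*L + 0) - V = -3*(L*V + 0) - V = -3*L*V - V = -V - 3*L*V)
K(5, 1)*(-47) - 11 = (1*(-1 - 3*5))*(-47) - 11 = (1*(-1 - 15))*(-47) - 11 = (1*(-16))*(-47) - 11 = -16*(-47) - 11 = 752 - 11 = 741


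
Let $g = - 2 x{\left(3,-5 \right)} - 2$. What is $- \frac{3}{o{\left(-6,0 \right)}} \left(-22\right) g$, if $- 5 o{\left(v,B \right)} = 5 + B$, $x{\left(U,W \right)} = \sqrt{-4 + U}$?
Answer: $132 + 132 i \approx 132.0 + 132.0 i$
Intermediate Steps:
$o{\left(v,B \right)} = -1 - \frac{B}{5}$ ($o{\left(v,B \right)} = - \frac{5 + B}{5} = -1 - \frac{B}{5}$)
$g = -2 - 2 i$ ($g = - 2 \sqrt{-4 + 3} - 2 = - 2 \sqrt{-1} - 2 = - 2 i - 2 = -2 - 2 i \approx -2.0 - 2.0 i$)
$- \frac{3}{o{\left(-6,0 \right)}} \left(-22\right) g = - \frac{3}{-1 - 0} \left(-22\right) \left(-2 - 2 i\right) = - \frac{3}{-1 + 0} \left(-22\right) \left(-2 - 2 i\right) = - \frac{3}{-1} \left(-22\right) \left(-2 - 2 i\right) = \left(-3\right) \left(-1\right) \left(-22\right) \left(-2 - 2 i\right) = 3 \left(-22\right) \left(-2 - 2 i\right) = - 66 \left(-2 - 2 i\right) = 132 + 132 i$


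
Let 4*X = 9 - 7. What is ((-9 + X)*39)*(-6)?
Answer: 1989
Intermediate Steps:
X = ½ (X = (9 - 7)/4 = (¼)*2 = ½ ≈ 0.50000)
((-9 + X)*39)*(-6) = ((-9 + ½)*39)*(-6) = -17/2*39*(-6) = -663/2*(-6) = 1989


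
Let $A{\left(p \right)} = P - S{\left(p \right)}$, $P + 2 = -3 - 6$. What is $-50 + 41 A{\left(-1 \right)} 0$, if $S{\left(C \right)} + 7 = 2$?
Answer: $-50$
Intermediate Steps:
$S{\left(C \right)} = -5$ ($S{\left(C \right)} = -7 + 2 = -5$)
$P = -11$ ($P = -2 - 9 = -11$)
$A{\left(p \right)} = -6$ ($A{\left(p \right)} = -11 - -5 = -11 + 5 = -6$)
$-50 + 41 A{\left(-1 \right)} 0 = -50 + 41 \left(\left(-6\right) 0\right) = -50 + 41 \cdot 0 = -50 + 0 = -50$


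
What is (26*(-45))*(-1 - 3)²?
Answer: -18720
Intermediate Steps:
(26*(-45))*(-1 - 3)² = -1170*(-4)² = -1170*16 = -18720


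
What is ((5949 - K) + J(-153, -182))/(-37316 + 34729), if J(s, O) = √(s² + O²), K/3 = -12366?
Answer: -43047/2587 - √56533/2587 ≈ -16.732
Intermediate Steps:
K = -37098 (K = 3*(-12366) = -37098)
J(s, O) = √(O² + s²)
((5949 - K) + J(-153, -182))/(-37316 + 34729) = ((5949 - 1*(-37098)) + √((-182)² + (-153)²))/(-37316 + 34729) = ((5949 + 37098) + √(33124 + 23409))/(-2587) = (43047 + √56533)*(-1/2587) = -43047/2587 - √56533/2587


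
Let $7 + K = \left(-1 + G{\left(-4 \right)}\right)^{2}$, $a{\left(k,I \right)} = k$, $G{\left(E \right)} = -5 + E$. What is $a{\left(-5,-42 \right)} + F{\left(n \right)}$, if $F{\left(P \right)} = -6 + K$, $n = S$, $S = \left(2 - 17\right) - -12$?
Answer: $82$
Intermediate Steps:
$K = 93$ ($K = -7 + \left(-1 - 9\right)^{2} = -7 + \left(-10\right)^{2} = -7 + 100 = 93$)
$S = -3$ ($S = -15 + 12 = -3$)
$n = -3$
$F{\left(P \right)} = 87$ ($F{\left(P \right)} = -6 + 93 = 87$)
$a{\left(-5,-42 \right)} + F{\left(n \right)} = -5 + 87 = 82$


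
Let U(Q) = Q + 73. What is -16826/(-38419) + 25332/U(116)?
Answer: 325470074/2420397 ≈ 134.47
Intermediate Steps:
U(Q) = 73 + Q
-16826/(-38419) + 25332/U(116) = -16826/(-38419) + 25332/(73 + 116) = -16826*(-1/38419) + 25332/189 = 16826/38419 + 25332*(1/189) = 16826/38419 + 8444/63 = 325470074/2420397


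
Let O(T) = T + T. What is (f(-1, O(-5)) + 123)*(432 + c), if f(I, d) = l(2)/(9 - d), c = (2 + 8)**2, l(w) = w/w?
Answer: 65464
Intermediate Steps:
l(w) = 1
O(T) = 2*T
c = 100 (c = 10**2 = 100)
f(I, d) = 1/(9 - d)
(f(-1, O(-5)) + 123)*(432 + c) = (-1/(-9 + 2*(-5)) + 123)*(432 + 100) = (-1/(-9 - 10) + 123)*532 = (-1/(-19) + 123)*532 = (-1*(-1/19) + 123)*532 = (1/19 + 123)*532 = (2338/19)*532 = 65464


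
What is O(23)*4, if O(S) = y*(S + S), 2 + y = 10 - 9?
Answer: -184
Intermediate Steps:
y = -1 (y = -2 + (10 - 9) = -2 + 1 = -1)
O(S) = -2*S (O(S) = -(S + S) = -2*S)
O(23)*4 = -2*23*4 = -46*4 = -184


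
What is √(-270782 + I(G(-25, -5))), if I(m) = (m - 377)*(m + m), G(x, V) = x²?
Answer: √39218 ≈ 198.04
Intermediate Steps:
I(m) = 2*m*(-377 + m) (I(m) = (-377 + m)*(2*m) = 2*m*(-377 + m))
√(-270782 + I(G(-25, -5))) = √(-270782 + 2*(-25)²*(-377 + (-25)²)) = √(-270782 + 2*625*(-377 + 625)) = √(-270782 + 2*625*248) = √(-270782 + 310000) = √39218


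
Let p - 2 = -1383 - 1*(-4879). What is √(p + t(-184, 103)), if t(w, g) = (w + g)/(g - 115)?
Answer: √14019/2 ≈ 59.201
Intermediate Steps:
p = 3498 (p = 2 + (-1383 - 1*(-4879)) = 2 + (-1383 + 4879) = 2 + 3496 = 3498)
t(w, g) = (g + w)/(-115 + g)
√(p + t(-184, 103)) = √(3498 + (103 - 184)/(-115 + 103)) = √(3498 - 81/(-12)) = √(3498 - 1/12*(-81)) = √(3498 + 27/4) = √(14019/4) = √14019/2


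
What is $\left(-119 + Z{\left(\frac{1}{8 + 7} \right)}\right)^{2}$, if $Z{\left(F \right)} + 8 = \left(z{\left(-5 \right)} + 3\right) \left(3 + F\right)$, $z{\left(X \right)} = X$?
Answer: $\frac{3988009}{225} \approx 17725.0$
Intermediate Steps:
$Z{\left(F \right)} = -14 - 2 F$ ($Z{\left(F \right)} = -8 + \left(-5 + 3\right) \left(3 + F\right) = -8 - 2 \left(3 + F\right) = -8 - \left(6 + 2 F\right) = -14 - 2 F$)
$\left(-119 + Z{\left(\frac{1}{8 + 7} \right)}\right)^{2} = \left(-119 - \left(14 + \frac{2}{8 + 7}\right)\right)^{2} = \left(-119 - \left(14 + \frac{2}{15}\right)\right)^{2} = \left(-119 - \frac{212}{15}\right)^{2} = \left(- \frac{1997}{15}\right)^{2} = \frac{3988009}{225}$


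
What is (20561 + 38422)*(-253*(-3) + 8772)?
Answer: 562166973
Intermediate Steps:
(20561 + 38422)*(-253*(-3) + 8772) = 58983*(759 + 8772) = 58983*9531 = 562166973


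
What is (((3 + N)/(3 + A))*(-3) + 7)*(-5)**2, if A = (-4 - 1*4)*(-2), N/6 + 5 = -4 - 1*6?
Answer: 9850/19 ≈ 518.42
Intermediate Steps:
N = -90 (N = -30 + 6*(-4 - 1*6) = -30 + 6*(-4 - 6) = -30 + 6*(-10) = -30 - 60 = -90)
A = 16 (A = (-4 - 4)*(-2) = -8*(-2) = 16)
(((3 + N)/(3 + A))*(-3) + 7)*(-5)**2 = (((3 - 90)/(3 + 16))*(-3) + 7)*(-5)**2 = (-87/19*(-3) + 7)*25 = (261/19 + 7)*25 = (394/19)*25 = 9850/19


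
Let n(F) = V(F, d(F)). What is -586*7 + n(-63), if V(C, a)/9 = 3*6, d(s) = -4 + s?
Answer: -3940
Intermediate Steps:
V(C, a) = 162 (V(C, a) = 9*(3*6) = 9*18 = 162)
n(F) = 162
-586*7 + n(-63) = -586*7 + 162 = -4102 + 162 = -3940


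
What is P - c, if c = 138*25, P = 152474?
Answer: 149024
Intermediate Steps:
c = 3450
P - c = 152474 - 1*3450 = 152474 - 3450 = 149024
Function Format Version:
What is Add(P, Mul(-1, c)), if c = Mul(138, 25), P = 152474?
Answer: 149024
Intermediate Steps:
c = 3450
Add(P, Mul(-1, c)) = Add(152474, Mul(-1, 3450)) = Add(152474, -3450) = 149024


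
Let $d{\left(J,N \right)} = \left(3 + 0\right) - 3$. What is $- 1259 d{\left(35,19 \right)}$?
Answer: $0$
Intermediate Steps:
$d{\left(J,N \right)} = 0$ ($d{\left(J,N \right)} = 3 - 3 = 0$)
$- 1259 d{\left(35,19 \right)} = \left(-1259\right) 0 = 0$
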